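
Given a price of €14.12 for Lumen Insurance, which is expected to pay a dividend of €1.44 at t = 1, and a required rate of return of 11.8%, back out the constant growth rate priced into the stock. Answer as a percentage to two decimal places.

1.60%

From P₀ = D₁/(r − g), the implied growth is g = r − D₁/P₀.
g = 0.118 − 1.44/14.12 = 0.118 − 0.10198 = 0.01602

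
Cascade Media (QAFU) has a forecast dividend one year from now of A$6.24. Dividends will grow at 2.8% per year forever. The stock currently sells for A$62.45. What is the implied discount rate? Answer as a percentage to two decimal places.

Rearranging the constant-growth DDM: r = D₁/P₀ + g.
r = 6.2400 / 62.45 + 0.028 = 0.09992 + 0.028 = 0.12792

12.79%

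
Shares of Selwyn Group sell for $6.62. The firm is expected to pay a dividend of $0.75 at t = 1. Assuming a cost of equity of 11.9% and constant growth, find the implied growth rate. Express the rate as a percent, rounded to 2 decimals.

From P₀ = D₁/(r − g), the implied growth is g = r − D₁/P₀.
g = 0.119 − 0.75/6.62 = 0.119 − 0.11329 = 0.00571

0.57%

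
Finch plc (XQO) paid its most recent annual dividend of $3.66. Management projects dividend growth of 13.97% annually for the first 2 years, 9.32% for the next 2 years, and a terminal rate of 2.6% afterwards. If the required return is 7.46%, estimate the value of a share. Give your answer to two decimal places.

$106.39

Three-stage DDM. Project D₁…D_4; terminal Gordon value at t=4 with g = 0.026; discount at r = 0.0746.
D_1 = 4.1713
D_2 = 4.7540
D_3 = 5.1971
D_4 = 5.6815
TV_4 = 5.8292/(0.0746−0.026) = 119.9423
P₀ = Σ Dₜ/(1+r)ᵗ + TV_4/(1+r)^4 = 106.3941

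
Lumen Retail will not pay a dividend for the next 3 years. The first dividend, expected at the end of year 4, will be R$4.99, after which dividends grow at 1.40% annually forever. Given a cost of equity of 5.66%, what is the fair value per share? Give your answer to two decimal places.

Deferred-dividend DDM. At t=3 the remaining stream is a growing perpetuity with first payment D_4 = 4.99.
V_3 = D_4/(r−g) = 4.99/(0.0566−0.014) = 117.1362
P₀ = V_3/(1+r)^3 = 117.1362/(1+0.0566)^3 = 99.3023

R$99.30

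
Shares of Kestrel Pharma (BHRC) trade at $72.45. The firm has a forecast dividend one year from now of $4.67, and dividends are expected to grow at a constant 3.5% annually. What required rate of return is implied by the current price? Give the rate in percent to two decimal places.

9.95%

Rearranging the constant-growth DDM: r = D₁/P₀ + g.
r = 4.6700 / 72.45 + 0.035 = 0.06446 + 0.035 = 0.09946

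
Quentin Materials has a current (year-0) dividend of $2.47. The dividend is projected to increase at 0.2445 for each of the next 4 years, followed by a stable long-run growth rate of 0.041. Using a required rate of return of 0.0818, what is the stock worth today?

Two-stage DDM. Project D₁…D_4 at 0.2445, terminal growth 0.041, discount at r = 0.0818.
D_1 = 3.0739
D_2 = 3.8255
D_3 = 4.7608
D_4 = 5.9248
Terminal value at t=4: TV = D_5/(r−g) = 6.1678/(0.0818−0.041) = 151.1705
P₀ = 3.0739/(1+0.0818)^1 + 3.8255/(1+0.0818)^2 + 4.7608/(1+0.0818)^3 + 5.9248/(1+0.0818)^4 + 151.1705/(1+0.0818)^4 = 124.5740

$124.57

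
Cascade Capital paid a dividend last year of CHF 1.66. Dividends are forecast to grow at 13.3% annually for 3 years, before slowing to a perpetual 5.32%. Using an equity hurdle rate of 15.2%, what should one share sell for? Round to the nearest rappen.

CHF 21.65

Two-stage DDM. Project D₁…D_3 at 0.133, terminal growth 0.0532, discount at r = 0.152.
D_1 = 1.8808
D_2 = 2.1309
D_3 = 2.4143
Terminal value at t=3: TV = D_4/(r−g) = 2.5428/(0.152−0.0532) = 25.7366
P₀ = 1.8808/(1+0.152)^1 + 2.1309/(1+0.152)^2 + 2.4143/(1+0.152)^3 + 25.7366/(1+0.152)^3 = 21.6518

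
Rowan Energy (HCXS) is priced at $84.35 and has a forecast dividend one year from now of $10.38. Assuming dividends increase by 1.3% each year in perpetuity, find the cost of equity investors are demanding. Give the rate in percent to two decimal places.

13.61%

Rearranging the constant-growth DDM: r = D₁/P₀ + g.
r = 10.3800 / 84.35 + 0.013 = 0.12306 + 0.013 = 0.13606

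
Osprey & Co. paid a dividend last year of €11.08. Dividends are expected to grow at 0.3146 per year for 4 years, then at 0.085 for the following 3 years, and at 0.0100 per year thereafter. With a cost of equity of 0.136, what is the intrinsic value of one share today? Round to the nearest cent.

€257.89

Three-stage DDM. Project D₁…D_7; terminal Gordon value at t=7 with g = 0.01; discount at r = 0.136.
D_1 = 14.5658
D_2 = 19.1482
D_3 = 25.1722
D_4 = 33.0913
D_5 = 35.9041
D_6 = 38.9559
D_7 = 42.2672
TV_7 = 42.6899/(0.136−0.01) = 338.8085
P₀ = Σ Dₜ/(1+r)ᵗ + TV_7/(1+r)^7 = 257.8904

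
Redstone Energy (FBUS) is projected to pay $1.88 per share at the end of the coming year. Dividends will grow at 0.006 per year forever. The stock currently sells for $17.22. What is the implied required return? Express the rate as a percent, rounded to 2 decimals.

11.52%

Rearranging the constant-growth DDM: r = D₁/P₀ + g.
r = 1.8800 / 17.22 + 0.006 = 0.10918 + 0.006 = 0.11518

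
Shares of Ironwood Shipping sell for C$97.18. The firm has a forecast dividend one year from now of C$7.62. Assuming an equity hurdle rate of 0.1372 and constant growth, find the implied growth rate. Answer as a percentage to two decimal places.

5.88%

From P₀ = D₁/(r − g), the implied growth is g = r − D₁/P₀.
g = 0.1372 − 7.62/97.18 = 0.1372 − 0.07841 = 0.05879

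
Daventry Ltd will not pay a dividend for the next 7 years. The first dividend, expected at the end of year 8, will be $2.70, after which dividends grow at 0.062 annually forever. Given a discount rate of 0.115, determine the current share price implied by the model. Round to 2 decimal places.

Deferred-dividend DDM. At t=7 the remaining stream is a growing perpetuity with first payment D_8 = 2.70.
V_7 = D_8/(r−g) = 2.70/(0.115−0.062) = 50.9434
P₀ = V_7/(1+r)^7 = 50.9434/(1+0.115)^7 = 23.7774

$23.78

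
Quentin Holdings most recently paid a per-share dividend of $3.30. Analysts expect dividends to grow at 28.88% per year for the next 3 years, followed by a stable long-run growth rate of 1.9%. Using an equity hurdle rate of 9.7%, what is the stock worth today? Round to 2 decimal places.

$83.69

Two-stage DDM. Project D₁…D_3 at 0.2888, terminal growth 0.019, discount at r = 0.097.
D_1 = 4.2530
D_2 = 5.4813
D_3 = 7.0643
Terminal value at t=3: TV = D_4/(r−g) = 7.1985/(0.097−0.019) = 92.2890
P₀ = 4.2530/(1+0.097)^1 + 5.4813/(1+0.097)^2 + 7.0643/(1+0.097)^3 + 92.2890/(1+0.097)^3 = 83.6915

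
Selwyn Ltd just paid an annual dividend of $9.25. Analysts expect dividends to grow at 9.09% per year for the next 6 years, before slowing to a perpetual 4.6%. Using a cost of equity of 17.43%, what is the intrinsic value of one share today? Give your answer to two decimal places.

$91.70

Two-stage DDM. Project D₁…D_6 at 0.0909, terminal growth 0.046, discount at r = 0.1743.
D_1 = 10.0908
D_2 = 11.0081
D_3 = 12.0087
D_4 = 13.1003
D_5 = 14.2911
D_6 = 15.5902
Terminal value at t=6: TV = D_7/(r−g) = 16.3073/(0.1743−0.046) = 127.1032
P₀ = 10.0908/(1+0.1743)^1 + 11.0081/(1+0.1743)^2 + 12.0087/(1+0.1743)^3 + 13.1003/(1+0.1743)^4 + 14.2911/(1+0.1743)^5 + 15.5902/(1+0.1743)^6 + 127.1032/(1+0.1743)^6 = 91.6970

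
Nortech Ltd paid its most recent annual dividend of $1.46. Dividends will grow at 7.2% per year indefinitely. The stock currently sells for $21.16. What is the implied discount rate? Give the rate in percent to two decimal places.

14.60%

Rearranging the constant-growth DDM: r = D₁/P₀ + g.
D₁ = 1.46 × (1 + 0.072) = 1.5651.
r = 1.5651 / 21.16 + 0.072 = 0.07397 + 0.072 = 0.14597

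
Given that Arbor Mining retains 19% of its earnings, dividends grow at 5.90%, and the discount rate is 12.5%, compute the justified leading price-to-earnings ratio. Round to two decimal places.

12.27

Payout ratio b = 1 − 0.19 = 0.81.
Justified leading P/E = b/(r−g) = 0.81/(0.125−0.059) = 12.2727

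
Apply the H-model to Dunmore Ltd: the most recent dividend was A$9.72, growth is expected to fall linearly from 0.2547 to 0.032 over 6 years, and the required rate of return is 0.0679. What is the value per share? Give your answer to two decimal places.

H-model: P₀ = D₀[(1+g_L) + H(g_S−g_L)]/(r−g_L), with H = 6/2 = 3.
P₀ = 9.72 × [(1+0.032) + 3×(0.2547−0.032)] / (0.0679−0.032)
   = 9.72 × 1.7001 / 0.0359 = 460.3056

A$460.31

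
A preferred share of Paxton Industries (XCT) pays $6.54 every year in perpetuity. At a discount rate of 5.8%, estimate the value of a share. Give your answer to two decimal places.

$112.76

Zero-growth DDM (perpetuity): P₀ = D/r = 6.54 / 0.058 = 112.7586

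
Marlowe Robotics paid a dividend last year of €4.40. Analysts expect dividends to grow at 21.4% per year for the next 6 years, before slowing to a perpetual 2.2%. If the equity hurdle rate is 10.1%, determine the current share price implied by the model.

Two-stage DDM. Project D₁…D_6 at 0.214, terminal growth 0.022, discount at r = 0.101.
D_1 = 5.3416
D_2 = 6.4847
D_3 = 7.8724
D_4 = 9.5571
D_5 = 11.6024
D_6 = 14.0853
Terminal value at t=6: TV = D_7/(r−g) = 14.3951/(0.101−0.022) = 182.2169
P₀ = 5.3416/(1+0.101)^1 + 6.4847/(1+0.101)^2 + 7.8724/(1+0.101)^3 + 9.5571/(1+0.101)^4 + 11.6024/(1+0.101)^5 + 14.0853/(1+0.101)^6 + 182.2169/(1+0.101)^6 = 139.9801

€139.98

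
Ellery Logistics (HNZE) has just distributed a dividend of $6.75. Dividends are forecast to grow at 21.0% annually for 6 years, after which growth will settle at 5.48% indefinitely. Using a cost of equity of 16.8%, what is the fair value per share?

$123.66

Two-stage DDM. Project D₁…D_6 at 0.21, terminal growth 0.0548, discount at r = 0.168.
D_1 = 8.1675
D_2 = 9.8827
D_3 = 11.9580
D_4 = 14.4692
D_5 = 17.5078
D_6 = 21.1844
Terminal value at t=6: TV = D_7/(r−g) = 22.3453/(0.168−0.0548) = 197.3966
P₀ = 8.1675/(1+0.168)^1 + 9.8827/(1+0.168)^2 + 11.9580/(1+0.168)^3 + 14.4692/(1+0.168)^4 + 17.5078/(1+0.168)^5 + 21.1844/(1+0.168)^6 + 197.3966/(1+0.168)^6 = 123.6607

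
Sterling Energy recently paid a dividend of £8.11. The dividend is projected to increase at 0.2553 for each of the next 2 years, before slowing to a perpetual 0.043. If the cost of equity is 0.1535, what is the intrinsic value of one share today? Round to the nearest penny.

£109.09

Two-stage DDM. Project D₁…D_2 at 0.2553, terminal growth 0.043, discount at r = 0.1535.
D_1 = 10.1805
D_2 = 12.7796
Terminal value at t=2: TV = D_3/(r−g) = 13.3291/(0.1535−0.043) = 120.6252
P₀ = 10.1805/(1+0.1535)^1 + 12.7796/(1+0.1535)^2 + 120.6252/(1+0.1535)^2 = 109.0877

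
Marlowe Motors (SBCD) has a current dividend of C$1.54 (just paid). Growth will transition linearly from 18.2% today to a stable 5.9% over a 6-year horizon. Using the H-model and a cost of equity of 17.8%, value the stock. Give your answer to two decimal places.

H-model: P₀ = D₀[(1+g_L) + H(g_S−g_L)]/(r−g_L), with H = 6/2 = 3.
P₀ = 1.54 × [(1+0.059) + 3×(0.182−0.059)] / (0.178−0.059)
   = 1.54 × 1.4280 / 0.119 = 18.4800

C$18.48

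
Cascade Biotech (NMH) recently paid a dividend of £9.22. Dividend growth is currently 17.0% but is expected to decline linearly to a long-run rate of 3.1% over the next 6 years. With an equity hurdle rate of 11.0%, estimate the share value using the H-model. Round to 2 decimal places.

£168.99

H-model: P₀ = D₀[(1+g_L) + H(g_S−g_L)]/(r−g_L), with H = 6/2 = 3.
P₀ = 9.22 × [(1+0.031) + 3×(0.17−0.031)] / (0.11−0.031)
   = 9.22 × 1.4480 / 0.079 = 168.9944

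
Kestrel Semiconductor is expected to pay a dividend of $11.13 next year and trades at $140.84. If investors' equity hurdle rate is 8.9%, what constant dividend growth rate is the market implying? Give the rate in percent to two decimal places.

1.00%

From P₀ = D₁/(r − g), the implied growth is g = r − D₁/P₀.
g = 0.089 − 11.13/140.84 = 0.089 − 0.07903 = 0.00997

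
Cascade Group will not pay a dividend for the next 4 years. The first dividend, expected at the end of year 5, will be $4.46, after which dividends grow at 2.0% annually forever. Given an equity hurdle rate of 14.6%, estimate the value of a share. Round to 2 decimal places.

Deferred-dividend DDM. At t=4 the remaining stream is a growing perpetuity with first payment D_5 = 4.46.
V_4 = D_5/(r−g) = 4.46/(0.146−0.02) = 35.3968
P₀ = V_4/(1+r)^4 = 35.3968/(1+0.146)^4 = 20.5223

$20.52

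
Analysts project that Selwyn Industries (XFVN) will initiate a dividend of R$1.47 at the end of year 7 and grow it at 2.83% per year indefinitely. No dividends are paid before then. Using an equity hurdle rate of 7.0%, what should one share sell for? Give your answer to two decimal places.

Deferred-dividend DDM. At t=6 the remaining stream is a growing perpetuity with first payment D_7 = 1.47.
V_6 = D_7/(r−g) = 1.47/(0.07−0.0283) = 35.2518
P₀ = V_6/(1+r)^6 = 35.2518/(1+0.07)^6 = 23.4898

R$23.49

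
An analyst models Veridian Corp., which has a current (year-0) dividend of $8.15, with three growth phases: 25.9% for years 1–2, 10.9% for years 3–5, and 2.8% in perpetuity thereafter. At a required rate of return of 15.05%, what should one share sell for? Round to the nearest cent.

Three-stage DDM. Project D₁…D_5; terminal Gordon value at t=5 with g = 0.028; discount at r = 0.1505.
D_1 = 10.2608
D_2 = 12.9184
D_3 = 14.3265
D_4 = 15.8881
D_5 = 17.6199
TV_5 = 18.1133/(0.1505−0.028) = 147.8634
P₀ = Σ Dₜ/(1+r)ᵗ + TV_5/(1+r)^5 = 119.2501

$119.25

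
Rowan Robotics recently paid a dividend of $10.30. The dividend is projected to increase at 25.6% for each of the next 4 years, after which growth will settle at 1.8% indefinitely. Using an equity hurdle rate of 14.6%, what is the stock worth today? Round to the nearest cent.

$170.28

Two-stage DDM. Project D₁…D_4 at 0.256, terminal growth 0.018, discount at r = 0.146.
D_1 = 12.9368
D_2 = 16.2486
D_3 = 20.4083
D_4 = 25.6328
Terminal value at t=4: TV = D_5/(r−g) = 26.0942/(0.146−0.018) = 203.8607
P₀ = 12.9368/(1+0.146)^1 + 16.2486/(1+0.146)^2 + 20.4083/(1+0.146)^3 + 25.6328/(1+0.146)^4 + 203.8607/(1+0.146)^4 = 170.2759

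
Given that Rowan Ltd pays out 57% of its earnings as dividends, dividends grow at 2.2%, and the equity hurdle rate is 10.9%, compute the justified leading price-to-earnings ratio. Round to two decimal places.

6.55

Justified leading P/E = b/(r−g) = 0.57/(0.109−0.022) = 6.5517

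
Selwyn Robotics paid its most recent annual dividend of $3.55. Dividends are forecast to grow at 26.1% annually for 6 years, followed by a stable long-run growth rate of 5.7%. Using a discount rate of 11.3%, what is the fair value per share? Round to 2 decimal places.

Two-stage DDM. Project D₁…D_6 at 0.261, terminal growth 0.057, discount at r = 0.113.
D_1 = 4.4766
D_2 = 5.6449
D_3 = 7.1183
D_4 = 8.9761
D_5 = 11.3189
D_6 = 14.2731
Terminal value at t=6: TV = D_7/(r−g) = 15.0867/(0.113−0.057) = 269.4051
P₀ = 4.4766/(1+0.113)^1 + 5.6449/(1+0.113)^2 + 7.1183/(1+0.113)^3 + 8.9761/(1+0.113)^4 + 11.3189/(1+0.113)^5 + 14.2731/(1+0.113)^6 + 269.4051/(1+0.113)^6 = 175.4479

$175.45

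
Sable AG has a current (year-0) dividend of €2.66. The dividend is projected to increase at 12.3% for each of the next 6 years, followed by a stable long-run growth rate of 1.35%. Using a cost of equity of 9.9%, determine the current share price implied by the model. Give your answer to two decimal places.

€53.12

Two-stage DDM. Project D₁…D_6 at 0.123, terminal growth 0.0135, discount at r = 0.099.
D_1 = 2.9872
D_2 = 3.3546
D_3 = 3.7672
D_4 = 4.2306
D_5 = 4.7509
D_6 = 5.3353
Terminal value at t=6: TV = D_7/(r−g) = 5.4073/(0.099−0.0135) = 63.2438
P₀ = 2.9872/(1+0.099)^1 + 3.3546/(1+0.099)^2 + 3.7672/(1+0.099)^3 + 4.2306/(1+0.099)^4 + 4.7509/(1+0.099)^5 + 5.3353/(1+0.099)^6 + 63.2438/(1+0.099)^6 = 53.1201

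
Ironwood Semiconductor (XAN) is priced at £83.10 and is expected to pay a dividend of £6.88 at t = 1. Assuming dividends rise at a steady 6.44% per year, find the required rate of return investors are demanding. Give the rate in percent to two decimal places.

14.72%

Rearranging the constant-growth DDM: r = D₁/P₀ + g.
r = 6.8800 / 83.10 + 0.0644 = 0.08279 + 0.0644 = 0.14719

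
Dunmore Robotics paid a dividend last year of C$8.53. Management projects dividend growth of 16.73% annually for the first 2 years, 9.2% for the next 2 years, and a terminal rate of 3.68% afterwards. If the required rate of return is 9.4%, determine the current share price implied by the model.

Three-stage DDM. Project D₁…D_4; terminal Gordon value at t=4 with g = 0.0368; discount at r = 0.094.
D_1 = 9.9571
D_2 = 11.6229
D_3 = 12.6922
D_4 = 13.8599
TV_4 = 14.3699/(0.094−0.0368) = 251.2223
P₀ = Σ Dₜ/(1+r)ᵗ + TV_4/(1+r)^4 = 213.5659

C$213.57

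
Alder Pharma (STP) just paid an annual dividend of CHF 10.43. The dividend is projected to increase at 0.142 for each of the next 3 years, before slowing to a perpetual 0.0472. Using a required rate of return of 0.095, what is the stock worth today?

CHF 293.26

Two-stage DDM. Project D₁…D_3 at 0.142, terminal growth 0.0472, discount at r = 0.095.
D_1 = 11.9111
D_2 = 13.6024
D_3 = 15.5340
Terminal value at t=3: TV = D_4/(r−g) = 16.2672/(0.095−0.0472) = 340.3176
P₀ = 11.9111/(1+0.095)^1 + 13.6024/(1+0.095)^2 + 15.5340/(1+0.095)^3 + 340.3176/(1+0.095)^3 = 293.2579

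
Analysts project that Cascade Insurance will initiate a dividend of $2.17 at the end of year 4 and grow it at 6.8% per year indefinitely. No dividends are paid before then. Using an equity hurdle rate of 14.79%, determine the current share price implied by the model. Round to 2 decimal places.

$17.96

Deferred-dividend DDM. At t=3 the remaining stream is a growing perpetuity with first payment D_4 = 2.17.
V_3 = D_4/(r−g) = 2.17/(0.1479−0.068) = 27.1589
P₀ = V_3/(1+r)^3 = 27.1589/(1+0.1479)^3 = 17.9556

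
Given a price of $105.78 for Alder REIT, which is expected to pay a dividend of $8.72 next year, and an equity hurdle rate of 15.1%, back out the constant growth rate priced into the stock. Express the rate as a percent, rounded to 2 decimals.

6.86%

From P₀ = D₁/(r − g), the implied growth is g = r − D₁/P₀.
g = 0.151 − 8.72/105.78 = 0.151 − 0.08244 = 0.06856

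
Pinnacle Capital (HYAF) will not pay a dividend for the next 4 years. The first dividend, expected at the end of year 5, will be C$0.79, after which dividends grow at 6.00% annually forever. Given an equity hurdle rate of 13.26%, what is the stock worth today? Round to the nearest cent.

Deferred-dividend DDM. At t=4 the remaining stream is a growing perpetuity with first payment D_5 = 0.79.
V_4 = D_5/(r−g) = 0.79/(0.1326−0.06) = 10.8815
P₀ = V_4/(1+r)^4 = 10.8815/(1+0.1326)^4 = 6.6128

C$6.61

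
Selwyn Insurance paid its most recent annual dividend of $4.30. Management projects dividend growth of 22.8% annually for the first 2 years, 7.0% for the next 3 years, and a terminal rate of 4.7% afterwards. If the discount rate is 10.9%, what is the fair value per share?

Three-stage DDM. Project D₁…D_5; terminal Gordon value at t=5 with g = 0.047; discount at r = 0.109.
D_1 = 5.2804
D_2 = 6.4843
D_3 = 6.9382
D_4 = 7.4239
D_5 = 7.9436
TV_5 = 8.3169/(0.109−0.047) = 134.1441
P₀ = Σ Dₜ/(1+r)ᵗ + TV_5/(1+r)^5 = 104.7316

$104.73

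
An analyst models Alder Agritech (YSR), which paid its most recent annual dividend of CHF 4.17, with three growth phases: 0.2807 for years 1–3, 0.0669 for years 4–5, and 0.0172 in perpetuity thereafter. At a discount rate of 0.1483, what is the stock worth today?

CHF 64.74

Three-stage DDM. Project D₁…D_5; terminal Gordon value at t=5 with g = 0.0172; discount at r = 0.1483.
D_1 = 5.3405
D_2 = 6.8396
D_3 = 8.7595
D_4 = 9.3455
D_5 = 9.9707
TV_5 = 10.1422/(0.1483−0.0172) = 77.3623
P₀ = Σ Dₜ/(1+r)ᵗ + TV_5/(1+r)^5 = 64.7403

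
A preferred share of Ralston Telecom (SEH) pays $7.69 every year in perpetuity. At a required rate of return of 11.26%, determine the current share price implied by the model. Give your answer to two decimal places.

$68.29

Zero-growth DDM (perpetuity): P₀ = D/r = 7.69 / 0.1126 = 68.2948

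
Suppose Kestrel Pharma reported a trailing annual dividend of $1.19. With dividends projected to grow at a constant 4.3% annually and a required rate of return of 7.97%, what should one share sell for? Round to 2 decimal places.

$33.82

Gordon growth model: P₀ = D₁/(r − g). D₁ = 1.19 × (1 + 0.043) = 1.2412.
P₀ = 1.2412 / (0.0797 − 0.043) = 1.2412 / 0.0367 = 33.8193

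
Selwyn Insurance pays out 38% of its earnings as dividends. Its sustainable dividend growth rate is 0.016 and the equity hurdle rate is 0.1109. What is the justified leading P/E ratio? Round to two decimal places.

4.00

Justified leading P/E = b/(r−g) = 0.38/(0.1109−0.016) = 4.0042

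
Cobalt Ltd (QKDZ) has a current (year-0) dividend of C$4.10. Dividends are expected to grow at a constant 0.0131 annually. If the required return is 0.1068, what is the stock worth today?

C$44.33

Gordon growth model: P₀ = D₁/(r − g). D₁ = 4.10 × (1 + 0.0131) = 4.1537.
P₀ = 4.1537 / (0.1068 − 0.0131) = 4.1537 / 0.0937 = 44.3299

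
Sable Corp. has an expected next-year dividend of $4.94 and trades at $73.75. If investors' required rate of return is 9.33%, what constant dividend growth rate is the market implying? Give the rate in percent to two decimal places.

2.63%

From P₀ = D₁/(r − g), the implied growth is g = r − D₁/P₀.
g = 0.0933 − 4.94/73.75 = 0.0933 − 0.06698 = 0.02632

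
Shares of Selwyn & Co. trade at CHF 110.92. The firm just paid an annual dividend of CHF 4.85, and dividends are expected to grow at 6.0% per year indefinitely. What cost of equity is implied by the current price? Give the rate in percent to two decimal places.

Rearranging the constant-growth DDM: r = D₁/P₀ + g.
D₁ = 4.85 × (1 + 0.06) = 5.1410.
r = 5.1410 / 110.92 + 0.06 = 0.04635 + 0.06 = 0.10635

10.63%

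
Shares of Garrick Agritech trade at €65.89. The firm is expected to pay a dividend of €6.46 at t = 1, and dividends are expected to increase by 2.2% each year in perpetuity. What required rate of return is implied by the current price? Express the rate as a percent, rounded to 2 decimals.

12.00%

Rearranging the constant-growth DDM: r = D₁/P₀ + g.
r = 6.4600 / 65.89 + 0.022 = 0.09804 + 0.022 = 0.12004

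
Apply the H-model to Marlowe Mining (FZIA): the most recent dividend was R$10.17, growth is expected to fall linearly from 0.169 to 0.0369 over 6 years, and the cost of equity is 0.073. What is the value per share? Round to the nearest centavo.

H-model: P₀ = D₀[(1+g_L) + H(g_S−g_L)]/(r−g_L), with H = 6/2 = 3.
P₀ = 10.17 × [(1+0.0369) + 3×(0.169−0.0369)] / (0.073−0.0369)
   = 10.17 × 1.4332 / 0.0361 = 403.7575

R$403.76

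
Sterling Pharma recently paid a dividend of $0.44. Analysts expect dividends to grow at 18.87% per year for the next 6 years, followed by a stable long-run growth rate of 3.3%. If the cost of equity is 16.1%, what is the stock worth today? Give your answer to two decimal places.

Two-stage DDM. Project D₁…D_6 at 0.1887, terminal growth 0.033, discount at r = 0.161.
D_1 = 0.5230
D_2 = 0.6217
D_3 = 0.7390
D_4 = 0.8785
D_5 = 1.0443
D_6 = 1.2413
Terminal value at t=6: TV = D_7/(r−g) = 1.2823/(0.161−0.033) = 10.0179
P₀ = 0.5230/(1+0.161)^1 + 0.6217/(1+0.161)^2 + 0.7390/(1+0.161)^3 + 0.8785/(1+0.161)^4 + 1.0443/(1+0.161)^5 + 1.2413/(1+0.161)^6 + 10.0179/(1+0.161)^6 = 6.9600

$6.96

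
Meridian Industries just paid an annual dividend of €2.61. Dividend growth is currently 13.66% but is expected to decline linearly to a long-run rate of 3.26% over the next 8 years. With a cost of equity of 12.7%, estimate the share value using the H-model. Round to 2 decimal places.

H-model: P₀ = D₀[(1+g_L) + H(g_S−g_L)]/(r−g_L), with H = 8/2 = 4.
P₀ = 2.61 × [(1+0.0326) + 4×(0.1366−0.0326)] / (0.127−0.0326)
   = 2.61 × 1.4486 / 0.0944 = 40.0513

€40.05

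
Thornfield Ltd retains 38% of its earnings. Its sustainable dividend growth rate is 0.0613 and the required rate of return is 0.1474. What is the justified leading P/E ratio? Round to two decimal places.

Payout ratio b = 1 − 0.38 = 0.62.
Justified leading P/E = b/(r−g) = 0.62/(0.1474−0.0613) = 7.2009

7.20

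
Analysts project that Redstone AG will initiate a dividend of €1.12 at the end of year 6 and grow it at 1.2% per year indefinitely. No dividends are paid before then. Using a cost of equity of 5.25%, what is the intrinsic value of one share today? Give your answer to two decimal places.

Deferred-dividend DDM. At t=5 the remaining stream is a growing perpetuity with first payment D_6 = 1.12.
V_5 = D_6/(r−g) = 1.12/(0.0525−0.012) = 27.6543
P₀ = V_5/(1+r)^5 = 27.6543/(1+0.0525)^5 = 21.4118

€21.41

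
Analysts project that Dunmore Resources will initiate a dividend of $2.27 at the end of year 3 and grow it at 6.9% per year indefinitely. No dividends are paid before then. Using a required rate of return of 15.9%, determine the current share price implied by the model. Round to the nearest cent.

$18.78

Deferred-dividend DDM. At t=2 the remaining stream is a growing perpetuity with first payment D_3 = 2.27.
V_2 = D_3/(r−g) = 2.27/(0.159−0.069) = 25.2222
P₀ = V_2/(1+r)^2 = 25.2222/(1+0.159)^2 = 18.7766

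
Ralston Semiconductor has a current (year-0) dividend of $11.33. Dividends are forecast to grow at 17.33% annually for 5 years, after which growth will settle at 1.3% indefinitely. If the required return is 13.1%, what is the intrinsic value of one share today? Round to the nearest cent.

$180.20

Two-stage DDM. Project D₁…D_5 at 0.1733, terminal growth 0.013, discount at r = 0.131.
D_1 = 13.2935
D_2 = 15.5973
D_3 = 18.3003
D_4 = 21.4717
D_5 = 25.1927
Terminal value at t=5: TV = D_6/(r−g) = 25.5202/(0.131−0.013) = 216.2732
P₀ = 13.2935/(1+0.131)^1 + 15.5973/(1+0.131)^2 + 18.3003/(1+0.131)^3 + 21.4717/(1+0.131)^4 + 25.1927/(1+0.131)^5 + 216.2732/(1+0.131)^5 = 180.1986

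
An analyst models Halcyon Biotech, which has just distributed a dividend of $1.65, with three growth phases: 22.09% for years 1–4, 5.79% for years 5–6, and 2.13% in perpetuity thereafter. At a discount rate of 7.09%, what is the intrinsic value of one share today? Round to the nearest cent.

Three-stage DDM. Project D₁…D_6; terminal Gordon value at t=6 with g = 0.0213; discount at r = 0.0709.
D_1 = 2.0145
D_2 = 2.4595
D_3 = 3.0028
D_4 = 3.6661
D_5 = 3.8784
D_6 = 4.1029
TV_6 = 4.1903/(0.0709−0.0213) = 84.4822
P₀ = Σ Dₜ/(1+r)ᵗ + TV_6/(1+r)^6 = 70.7428

$70.74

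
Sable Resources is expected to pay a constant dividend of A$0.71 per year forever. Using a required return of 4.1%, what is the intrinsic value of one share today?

A$17.32

Zero-growth DDM (perpetuity): P₀ = D/r = 0.71 / 0.041 = 17.3171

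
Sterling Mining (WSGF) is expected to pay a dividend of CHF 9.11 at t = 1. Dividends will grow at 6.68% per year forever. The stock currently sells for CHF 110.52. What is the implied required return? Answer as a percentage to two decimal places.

14.92%

Rearranging the constant-growth DDM: r = D₁/P₀ + g.
r = 9.1100 / 110.52 + 0.0668 = 0.08243 + 0.0668 = 0.14923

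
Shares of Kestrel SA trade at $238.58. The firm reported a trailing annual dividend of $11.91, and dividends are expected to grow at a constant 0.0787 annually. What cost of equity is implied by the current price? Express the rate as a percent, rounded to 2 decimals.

Rearranging the constant-growth DDM: r = D₁/P₀ + g.
D₁ = 11.91 × (1 + 0.0787) = 12.8473.
r = 12.8473 / 238.58 + 0.0787 = 0.05385 + 0.0787 = 0.13255

13.25%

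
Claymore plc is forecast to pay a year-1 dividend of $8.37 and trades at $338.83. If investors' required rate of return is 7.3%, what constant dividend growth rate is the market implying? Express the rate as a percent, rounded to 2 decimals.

4.83%

From P₀ = D₁/(r − g), the implied growth is g = r − D₁/P₀.
g = 0.073 − 8.37/338.83 = 0.073 − 0.02470 = 0.04830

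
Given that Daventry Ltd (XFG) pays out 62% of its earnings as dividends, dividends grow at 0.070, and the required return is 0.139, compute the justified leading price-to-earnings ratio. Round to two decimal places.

Justified leading P/E = b/(r−g) = 0.62/(0.139−0.07) = 8.9855

8.99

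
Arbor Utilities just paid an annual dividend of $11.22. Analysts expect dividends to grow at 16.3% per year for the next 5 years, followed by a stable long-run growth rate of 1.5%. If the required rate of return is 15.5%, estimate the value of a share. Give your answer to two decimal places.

Two-stage DDM. Project D₁…D_5 at 0.163, terminal growth 0.015, discount at r = 0.155.
D_1 = 13.0489
D_2 = 15.1758
D_3 = 17.6495
D_4 = 20.5263
D_5 = 23.8721
Terminal value at t=5: TV = D_6/(r−g) = 24.2302/(0.155−0.015) = 173.0730
P₀ = 13.0489/(1+0.155)^1 + 15.1758/(1+0.155)^2 + 17.6495/(1+0.155)^3 + 20.5263/(1+0.155)^4 + 23.8721/(1+0.155)^5 + 173.0730/(1+0.155)^5 = 141.4780

$141.48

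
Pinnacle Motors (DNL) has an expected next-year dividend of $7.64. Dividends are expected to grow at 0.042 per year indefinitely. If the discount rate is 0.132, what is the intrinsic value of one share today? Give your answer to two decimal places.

Gordon growth model: P₀ = D₁/(r − g), with D₁ = 7.64 given directly.
P₀ = 7.6400 / (0.132 − 0.042) = 7.6400 / 0.09 = 84.8889

$84.89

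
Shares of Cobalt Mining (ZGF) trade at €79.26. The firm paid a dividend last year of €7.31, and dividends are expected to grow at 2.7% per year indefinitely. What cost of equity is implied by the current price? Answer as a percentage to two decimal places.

Rearranging the constant-growth DDM: r = D₁/P₀ + g.
D₁ = 7.31 × (1 + 0.027) = 7.5074.
r = 7.5074 / 79.26 + 0.027 = 0.09472 + 0.027 = 0.12172

12.17%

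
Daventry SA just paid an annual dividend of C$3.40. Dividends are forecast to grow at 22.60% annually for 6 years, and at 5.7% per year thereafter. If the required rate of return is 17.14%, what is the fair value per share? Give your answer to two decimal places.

C$65.29

Two-stage DDM. Project D₁…D_6 at 0.226, terminal growth 0.057, discount at r = 0.1714.
D_1 = 4.1684
D_2 = 5.1105
D_3 = 6.2654
D_4 = 7.6814
D_5 = 9.4174
D_6 = 11.5457
Terminal value at t=6: TV = D_7/(r−g) = 12.2038/(0.1714−0.057) = 106.6770
P₀ = 4.1684/(1+0.1714)^1 + 5.1105/(1+0.1714)^2 + 6.2654/(1+0.1714)^3 + 7.6814/(1+0.1714)^4 + 9.4174/(1+0.1714)^5 + 11.5457/(1+0.1714)^6 + 106.6770/(1+0.1714)^6 = 65.2884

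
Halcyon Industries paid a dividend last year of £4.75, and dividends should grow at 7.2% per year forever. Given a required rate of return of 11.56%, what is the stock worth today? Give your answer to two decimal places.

£116.79

Gordon growth model: P₀ = D₁/(r − g). D₁ = 4.75 × (1 + 0.072) = 5.0920.
P₀ = 5.0920 / (0.1156 − 0.072) = 5.0920 / 0.0436 = 116.7890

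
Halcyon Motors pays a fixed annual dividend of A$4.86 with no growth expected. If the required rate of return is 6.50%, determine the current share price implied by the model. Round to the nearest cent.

A$74.77

Zero-growth DDM (perpetuity): P₀ = D/r = 4.86 / 0.065 = 74.7692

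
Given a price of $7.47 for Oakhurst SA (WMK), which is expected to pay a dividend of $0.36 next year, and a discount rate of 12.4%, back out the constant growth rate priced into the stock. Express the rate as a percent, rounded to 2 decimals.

7.58%

From P₀ = D₁/(r − g), the implied growth is g = r − D₁/P₀.
g = 0.124 − 0.36/7.47 = 0.124 − 0.04819 = 0.07581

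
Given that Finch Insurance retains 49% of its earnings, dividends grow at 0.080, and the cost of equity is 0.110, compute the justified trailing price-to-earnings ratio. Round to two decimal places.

18.36

Payout ratio b = 1 − 0.49 = 0.51.
Justified trailing P/E = b(1+g)/(r−g) = 0.51×(1+0.08)/(0.11−0.08) = 18.3600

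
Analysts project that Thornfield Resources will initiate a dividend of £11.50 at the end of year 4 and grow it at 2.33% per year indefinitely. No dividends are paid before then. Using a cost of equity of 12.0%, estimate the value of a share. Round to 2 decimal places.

Deferred-dividend DDM. At t=3 the remaining stream is a growing perpetuity with first payment D_4 = 11.50.
V_3 = D_4/(r−g) = 11.50/(0.12−0.0233) = 118.9245
P₀ = V_3/(1+r)^3 = 118.9245/(1+0.12)^3 = 84.6481

£84.65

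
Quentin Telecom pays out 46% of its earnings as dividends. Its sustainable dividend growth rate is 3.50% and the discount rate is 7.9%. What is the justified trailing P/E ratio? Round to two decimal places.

Justified trailing P/E = b(1+g)/(r−g) = 0.46×(1+0.035)/(0.079−0.035) = 10.8205

10.82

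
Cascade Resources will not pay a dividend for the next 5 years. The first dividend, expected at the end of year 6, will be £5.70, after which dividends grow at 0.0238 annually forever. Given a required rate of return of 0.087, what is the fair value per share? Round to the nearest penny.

Deferred-dividend DDM. At t=5 the remaining stream is a growing perpetuity with first payment D_6 = 5.70.
V_5 = D_6/(r−g) = 5.70/(0.087−0.0238) = 90.1899
P₀ = V_5/(1+r)^5 = 90.1899/(1+0.087)^5 = 59.4306

£59.43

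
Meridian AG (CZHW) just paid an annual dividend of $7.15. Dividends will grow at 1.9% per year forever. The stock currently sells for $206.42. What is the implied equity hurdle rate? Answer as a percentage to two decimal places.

5.43%

Rearranging the constant-growth DDM: r = D₁/P₀ + g.
D₁ = 7.15 × (1 + 0.019) = 7.2858.
r = 7.2858 / 206.42 + 0.019 = 0.03530 + 0.019 = 0.05430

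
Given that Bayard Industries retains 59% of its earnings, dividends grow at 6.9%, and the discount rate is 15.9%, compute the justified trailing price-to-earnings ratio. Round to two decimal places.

Payout ratio b = 1 − 0.59 = 0.41.
Justified trailing P/E = b(1+g)/(r−g) = 0.41×(1+0.069)/(0.159−0.069) = 4.8699

4.87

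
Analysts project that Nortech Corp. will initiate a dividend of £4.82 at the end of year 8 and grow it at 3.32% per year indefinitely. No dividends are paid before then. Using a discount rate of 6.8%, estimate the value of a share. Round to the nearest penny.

Deferred-dividend DDM. At t=7 the remaining stream is a growing perpetuity with first payment D_8 = 4.82.
V_7 = D_8/(r−g) = 4.82/(0.068−0.0332) = 138.5057
P₀ = V_7/(1+r)^7 = 138.5057/(1+0.068)^7 = 87.3915

£87.39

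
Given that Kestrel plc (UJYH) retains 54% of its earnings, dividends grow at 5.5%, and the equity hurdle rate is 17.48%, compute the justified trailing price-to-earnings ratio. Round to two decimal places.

Payout ratio b = 1 − 0.54 = 0.46.
Justified trailing P/E = b(1+g)/(r−g) = 0.46×(1+0.055)/(0.1748−0.055) = 4.0509

4.05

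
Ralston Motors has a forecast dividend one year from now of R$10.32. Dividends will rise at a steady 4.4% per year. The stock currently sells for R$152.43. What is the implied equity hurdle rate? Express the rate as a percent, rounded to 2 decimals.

11.17%

Rearranging the constant-growth DDM: r = D₁/P₀ + g.
r = 10.3200 / 152.43 + 0.044 = 0.06770 + 0.044 = 0.11170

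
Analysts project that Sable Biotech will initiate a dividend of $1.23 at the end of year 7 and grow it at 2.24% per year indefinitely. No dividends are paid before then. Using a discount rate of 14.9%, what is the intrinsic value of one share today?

$4.22

Deferred-dividend DDM. At t=6 the remaining stream is a growing perpetuity with first payment D_7 = 1.23.
V_6 = D_7/(r−g) = 1.23/(0.149−0.0224) = 9.7156
P₀ = V_6/(1+r)^6 = 9.7156/(1+0.149)^6 = 4.2223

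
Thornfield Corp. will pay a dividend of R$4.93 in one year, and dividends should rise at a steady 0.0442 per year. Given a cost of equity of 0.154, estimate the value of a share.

R$44.90

Gordon growth model: P₀ = D₁/(r − g), with D₁ = 4.93 given directly.
P₀ = 4.9300 / (0.154 − 0.0442) = 4.9300 / 0.1098 = 44.8998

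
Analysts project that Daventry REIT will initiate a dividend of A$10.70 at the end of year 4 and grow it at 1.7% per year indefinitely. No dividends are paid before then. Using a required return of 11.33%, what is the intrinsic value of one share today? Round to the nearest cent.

A$80.52

Deferred-dividend DDM. At t=3 the remaining stream is a growing perpetuity with first payment D_4 = 10.70.
V_3 = D_4/(r−g) = 10.70/(0.1133−0.017) = 111.1111
P₀ = V_3/(1+r)^3 = 111.1111/(1+0.1133)^3 = 80.5232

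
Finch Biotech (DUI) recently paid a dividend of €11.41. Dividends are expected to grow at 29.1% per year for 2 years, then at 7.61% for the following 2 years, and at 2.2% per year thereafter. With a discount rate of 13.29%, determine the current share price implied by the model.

€178.46

Three-stage DDM. Project D₁…D_4; terminal Gordon value at t=4 with g = 0.022; discount at r = 0.1329.
D_1 = 14.7303
D_2 = 19.0168
D_3 = 20.4640
D_4 = 22.0213
TV_4 = 22.5058/(0.1329−0.022) = 202.9377
P₀ = Σ Dₜ/(1+r)ᵗ + TV_4/(1+r)^4 = 178.4574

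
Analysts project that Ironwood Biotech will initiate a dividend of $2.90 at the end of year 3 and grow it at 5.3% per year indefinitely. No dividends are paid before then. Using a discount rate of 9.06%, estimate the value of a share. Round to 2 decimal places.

Deferred-dividend DDM. At t=2 the remaining stream is a growing perpetuity with first payment D_3 = 2.90.
V_2 = D_3/(r−g) = 2.90/(0.0906−0.053) = 77.1277
P₀ = V_2/(1+r)^2 = 77.1277/(1+0.0906)^2 = 64.8454

$64.85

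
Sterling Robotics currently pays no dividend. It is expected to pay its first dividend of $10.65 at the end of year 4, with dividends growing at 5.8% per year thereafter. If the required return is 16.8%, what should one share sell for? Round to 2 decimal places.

Deferred-dividend DDM. At t=3 the remaining stream is a growing perpetuity with first payment D_4 = 10.65.
V_3 = D_4/(r−g) = 10.65/(0.168−0.058) = 96.8182
P₀ = V_3/(1+r)^3 = 96.8182/(1+0.168)^3 = 60.7615

$60.76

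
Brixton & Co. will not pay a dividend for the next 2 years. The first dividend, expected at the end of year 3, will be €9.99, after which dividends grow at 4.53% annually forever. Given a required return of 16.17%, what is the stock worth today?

Deferred-dividend DDM. At t=2 the remaining stream is a growing perpetuity with first payment D_3 = 9.99.
V_2 = D_3/(r−g) = 9.99/(0.1617−0.0453) = 85.8247
P₀ = V_2/(1+r)^2 = 85.8247/(1+0.1617)^2 = 63.5952

€63.60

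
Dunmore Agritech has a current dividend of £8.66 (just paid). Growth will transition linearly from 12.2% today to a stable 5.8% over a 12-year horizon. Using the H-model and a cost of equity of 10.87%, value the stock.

H-model: P₀ = D₀[(1+g_L) + H(g_S−g_L)]/(r−g_L), with H = 12/2 = 6.
P₀ = 8.66 × [(1+0.058) + 6×(0.122−0.058)] / (0.1087−0.058)
   = 8.66 × 1.4420 / 0.0507 = 246.3061

£246.31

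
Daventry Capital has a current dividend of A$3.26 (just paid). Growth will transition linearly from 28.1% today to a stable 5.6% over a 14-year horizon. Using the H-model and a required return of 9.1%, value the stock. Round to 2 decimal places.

A$245.06

H-model: P₀ = D₀[(1+g_L) + H(g_S−g_L)]/(r−g_L), with H = 14/2 = 7.
P₀ = 3.26 × [(1+0.056) + 7×(0.281−0.056)] / (0.091−0.056)
   = 3.26 × 2.6310 / 0.035 = 245.0589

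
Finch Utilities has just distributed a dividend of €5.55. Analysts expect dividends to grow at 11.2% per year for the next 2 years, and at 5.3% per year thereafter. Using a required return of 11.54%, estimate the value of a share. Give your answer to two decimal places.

€104.14

Two-stage DDM. Project D₁…D_2 at 0.112, terminal growth 0.053, discount at r = 0.1154.
D_1 = 6.1716
D_2 = 6.8628
Terminal value at t=2: TV = D_3/(r−g) = 7.2265/(0.1154−0.053) = 115.8101
P₀ = 6.1716/(1+0.1154)^1 + 6.8628/(1+0.1154)^2 + 115.8101/(1+0.1154)^2 = 104.1354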